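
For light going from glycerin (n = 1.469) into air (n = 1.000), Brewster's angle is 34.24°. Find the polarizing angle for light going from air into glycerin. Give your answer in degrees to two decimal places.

θ_B' ≈ 55.76°

Reversing the direction swaps n₁ and n₂, so tan θ_B' = 1/tan θ_B and θ_B' = 90° − θ_B.
Hence θ_B' = 90° − 34.24° = 55.76°.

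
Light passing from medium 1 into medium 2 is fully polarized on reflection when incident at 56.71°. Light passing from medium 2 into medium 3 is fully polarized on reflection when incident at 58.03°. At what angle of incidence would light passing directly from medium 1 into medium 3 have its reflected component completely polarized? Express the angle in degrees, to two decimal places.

Each Brewster angle gives a ratio: n₂/n₁ = tan 56.71° = 1.5229, n₃/n₂ = tan 58.03° = 1.6022.
So n₃/n₁ = (n₂/n₁)(n₃/n₂) = 1.5229 × 1.6022 = 2.4400.
θ_B(1→3) = arctan(2.4400) = 67.71°.

θ_B ≈ 67.71°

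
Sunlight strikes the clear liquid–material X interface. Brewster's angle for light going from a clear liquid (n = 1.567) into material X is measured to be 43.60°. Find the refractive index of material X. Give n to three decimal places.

At Brewster's angle, tan θ_B = n₂/n₁ with n₁ on the incident side (a clear liquid) and n₂ on the transmitted side (material X).
n₂ = n₁ tan θ_B = 1.567 × tan 43.60° = 1.492.

n ≈ 1.492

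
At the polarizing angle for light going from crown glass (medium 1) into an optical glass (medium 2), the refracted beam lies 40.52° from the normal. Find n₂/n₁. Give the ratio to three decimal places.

n₂/n₁ ≈ 1.170

θ_B + θ_t = 90°, so θ_B = 90° − 40.52° = 49.48°.
Then n₂/n₁ = tan θ_B = tan 49.48° = 1.170.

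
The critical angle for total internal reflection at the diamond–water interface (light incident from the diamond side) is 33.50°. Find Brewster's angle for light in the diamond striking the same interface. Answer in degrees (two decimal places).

n₂/n₁ = sin θ_c = sin 33.50° = 0.5519.
tan θ_B equals the same ratio, so θ_B = arctan(0.5519) = 28.90°.

θ_B ≈ 28.90°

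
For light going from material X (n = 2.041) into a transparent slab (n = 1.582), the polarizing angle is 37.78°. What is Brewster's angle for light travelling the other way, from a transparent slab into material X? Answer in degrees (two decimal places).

θ_B' ≈ 52.22°

The two Brewster angles are complementary: θ_B' = 90° − θ_B = 90° − 37.78° = 52.22°.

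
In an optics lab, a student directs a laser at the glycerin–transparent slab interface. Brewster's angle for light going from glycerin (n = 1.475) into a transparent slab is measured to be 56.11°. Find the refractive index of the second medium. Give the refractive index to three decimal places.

At Brewster's angle, tan θ_B = n₂/n₁ with n₁ on the incident side (glycerin) and n₂ on the transmitted side (a transparent slab).
n₂ = n₁ tan θ_B = 1.475 × tan 56.11° = 2.196.

n ≈ 2.196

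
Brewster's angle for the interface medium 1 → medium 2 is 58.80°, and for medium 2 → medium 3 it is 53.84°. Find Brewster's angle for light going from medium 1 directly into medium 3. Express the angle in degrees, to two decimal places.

θ_B ≈ 66.13°

Each Brewster angle gives a ratio: n₂/n₁ = tan 58.80° = 1.6512, n₃/n₂ = tan 53.84° = 1.3683.
So n₃/n₁ = (n₂/n₁)(n₃/n₂) = 1.6512 × 1.3683 = 2.2594.
θ_B(1→3) = arctan(2.2594) = 66.13°.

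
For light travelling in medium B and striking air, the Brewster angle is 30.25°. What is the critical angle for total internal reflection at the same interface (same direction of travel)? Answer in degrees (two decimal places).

θ_c ≈ 35.67°

tan θ_B = n₂/n₁ = tan 30.25° = 0.5832.
Total internal reflection: sin θ_c = n₂/n₁ = 0.5832.
θ_c = arcsin(0.5832) = 35.67°.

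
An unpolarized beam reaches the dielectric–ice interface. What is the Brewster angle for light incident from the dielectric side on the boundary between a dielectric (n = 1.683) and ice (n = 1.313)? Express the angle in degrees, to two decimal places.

θ_B ≈ 37.96°

Here n₂/n₁ = 1.313/1.683 = 0.7802, and Brewster's law gives tan θ_B = n₂/n₁. Taking the arctangent, θ_B = 37.96°.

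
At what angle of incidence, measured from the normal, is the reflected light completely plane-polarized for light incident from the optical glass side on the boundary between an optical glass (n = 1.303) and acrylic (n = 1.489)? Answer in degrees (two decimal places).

Brewster's condition: tan θ_B = n₂/n₁ = 1.489/1.303 = 1.1427.
So θ_B = arctan 1.1427 = 48.81°.

θ_B ≈ 48.81°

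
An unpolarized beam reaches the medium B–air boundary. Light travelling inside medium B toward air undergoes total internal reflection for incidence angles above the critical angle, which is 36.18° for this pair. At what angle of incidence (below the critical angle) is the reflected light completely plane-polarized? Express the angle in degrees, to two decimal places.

At the critical angle sin θ_c = n₂/n₁, giving n₂/n₁ = sin 36.18° = 0.5903.
Then tan θ_B = n₂/n₁ = 0.5903, so θ_B = arctan 0.5903 = 30.55°.

θ_B ≈ 30.55°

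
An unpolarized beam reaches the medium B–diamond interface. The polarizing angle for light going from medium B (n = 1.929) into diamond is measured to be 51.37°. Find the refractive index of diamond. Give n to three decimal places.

n ≈ 2.414

Brewster's law: tan θ_B = n₂/n₁ (light incident in medium B, refracted into diamond).
n₂ = n₁ tan θ_B = 1.929 × tan 51.37° = 2.414.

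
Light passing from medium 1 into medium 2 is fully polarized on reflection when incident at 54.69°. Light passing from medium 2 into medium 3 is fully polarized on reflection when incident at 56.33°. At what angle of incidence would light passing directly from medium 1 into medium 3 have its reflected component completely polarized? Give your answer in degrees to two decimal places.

Each Brewster angle gives a ratio: n₂/n₁ = tan 54.69° = 1.4118, n₃/n₂ = tan 56.33° = 1.5011.
n₃/n₁ = 2.1194. Then tan θ_B(1→3) = n₃/n₁, so θ_B(1→3) = arctan(2.1194) = 64.74°.

θ_B ≈ 64.74°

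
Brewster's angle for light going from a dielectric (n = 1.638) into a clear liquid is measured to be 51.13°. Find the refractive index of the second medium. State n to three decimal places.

n ≈ 2.032

At Brewster's angle, tan θ_B = n₂/n₁ with n₁ on the incident side (a dielectric) and n₂ on the transmitted side (a clear liquid).
n₂ = n₁ tan θ_B = 1.638 × tan 51.13° = 2.032.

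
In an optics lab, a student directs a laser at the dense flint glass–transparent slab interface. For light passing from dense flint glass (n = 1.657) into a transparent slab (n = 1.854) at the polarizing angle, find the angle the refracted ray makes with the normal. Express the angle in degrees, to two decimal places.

θ_t ≈ 41.79°

tan θ_B = n₂/n₁ = 1.854/1.657 = 1.1189, so θ_B = 48.21°.
The refracted ray is perpendicular to the reflected ray, so θ_t = 90° − θ_B = 41.79°.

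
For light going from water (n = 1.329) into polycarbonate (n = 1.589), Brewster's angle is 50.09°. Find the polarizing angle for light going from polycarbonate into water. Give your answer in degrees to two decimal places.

Reversing the direction swaps n₁ and n₂, so tan θ_B' = 1/tan θ_B and θ_B' = 90° − θ_B.
Hence θ_B' = 90° − 50.09° = 39.91°.

θ_B' ≈ 39.91°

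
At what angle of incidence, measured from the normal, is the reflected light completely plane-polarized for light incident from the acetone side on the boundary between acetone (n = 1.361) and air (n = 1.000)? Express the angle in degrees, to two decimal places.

θ_B ≈ 36.31°

The reflected p-component vanishes when tan θ_B = n₂/n₁.
Brewster's condition: tan θ_B = n₂/n₁ = 1.000/1.361 = 0.7348. Taking the arctangent, θ_B = 36.31°.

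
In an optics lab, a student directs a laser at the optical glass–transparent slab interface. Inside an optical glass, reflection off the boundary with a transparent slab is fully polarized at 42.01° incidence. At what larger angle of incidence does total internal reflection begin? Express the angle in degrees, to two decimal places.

tan θ_B = n₂/n₁ = tan 42.01° = 0.9007.
Total internal reflection: sin θ_c = n₂/n₁ = 0.9007.
θ_c = arcsin(0.9007) = 64.25°.

θ_c ≈ 64.25°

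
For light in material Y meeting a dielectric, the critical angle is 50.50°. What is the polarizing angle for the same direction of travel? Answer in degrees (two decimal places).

sin θ_c = n₂/n₁, so n₂/n₁ = sin 50.50° = 0.7716.
Brewster: tan θ_B = n₂/n₁ = 0.7716.
θ_B = arctan(0.7716) = 37.65°.

θ_B ≈ 37.65°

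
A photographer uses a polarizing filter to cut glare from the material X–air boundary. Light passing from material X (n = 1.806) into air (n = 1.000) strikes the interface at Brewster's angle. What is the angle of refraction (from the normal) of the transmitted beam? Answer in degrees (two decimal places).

θ_B = arctan(n₂/n₁) = arctan(1.000/1.806) = 28.97°.
Since θ_B + θ_t = 90° at Brewster incidence, θ_t = 90° − 28.97° = 61.03°.

θ_t ≈ 61.03°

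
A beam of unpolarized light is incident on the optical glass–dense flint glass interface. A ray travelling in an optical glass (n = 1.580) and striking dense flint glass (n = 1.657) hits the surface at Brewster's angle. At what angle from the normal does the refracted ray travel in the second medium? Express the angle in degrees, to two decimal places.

θ_B = arctan(n₂/n₁) = arctan(1.657/1.580) = 46.36°.
At Brewster's angle the reflected and refracted rays are perpendicular, so θ_t = 90° − θ_B = 90° − 46.36° = 43.64°.

θ_t ≈ 43.64°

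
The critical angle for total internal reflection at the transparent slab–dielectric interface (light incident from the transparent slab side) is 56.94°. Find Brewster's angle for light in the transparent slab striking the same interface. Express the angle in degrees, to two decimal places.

At the critical angle sin θ_c = n₂/n₁, giving n₂/n₁ = sin 56.94° = 0.8381.
Then tan θ_B = n₂/n₁ = 0.8381, so θ_B = arctan 0.8381 = 39.97°.

θ_B ≈ 39.97°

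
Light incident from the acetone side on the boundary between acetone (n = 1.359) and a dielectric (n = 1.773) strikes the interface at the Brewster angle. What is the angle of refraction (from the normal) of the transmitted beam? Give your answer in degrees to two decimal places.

θ_t ≈ 37.47°

tan θ_B = n₂/n₁ = 1.773/1.359 = 1.3046, so θ_B = 52.53°.
At Brewster's angle the reflected and refracted rays are perpendicular, so θ_t = 90° − θ_B = 90° − 52.53° = 37.47°.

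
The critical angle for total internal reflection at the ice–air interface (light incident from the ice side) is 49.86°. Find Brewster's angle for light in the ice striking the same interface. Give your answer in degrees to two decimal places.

At the critical angle sin θ_c = n₂/n₁, giving n₂/n₁ = sin 49.86° = 0.7645.
Then tan θ_B = n₂/n₁ = 0.7645, so θ_B = arctan 0.7645 = 37.40°.

θ_B ≈ 37.40°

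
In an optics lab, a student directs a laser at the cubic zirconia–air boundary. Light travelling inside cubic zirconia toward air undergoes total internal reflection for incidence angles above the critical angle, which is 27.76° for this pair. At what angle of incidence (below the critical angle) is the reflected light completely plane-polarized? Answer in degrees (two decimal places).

At the critical angle sin θ_c = n₂/n₁, giving n₂/n₁ = sin 27.76° = 0.4658.
Then tan θ_B = n₂/n₁ = 0.4658, so θ_B = arctan 0.4658 = 24.97°.

θ_B ≈ 24.97°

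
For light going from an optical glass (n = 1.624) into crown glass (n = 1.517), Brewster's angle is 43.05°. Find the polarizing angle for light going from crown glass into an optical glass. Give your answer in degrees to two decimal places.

tan θ_B' = n₁/n₂ = 1/tan θ_B, so θ_B' = 90° − θ_B.
θ_B' = 90° − 43.05° = 46.95°.

θ_B' ≈ 46.95°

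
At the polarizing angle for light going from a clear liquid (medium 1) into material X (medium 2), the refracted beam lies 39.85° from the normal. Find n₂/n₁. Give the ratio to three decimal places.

n₂/n₁ ≈ 1.198

θ_B + θ_t = 90°, so θ_B = 90° − 39.85° = 50.15°.
Then n₂/n₁ = tan θ_B = tan 50.15° = 1.198.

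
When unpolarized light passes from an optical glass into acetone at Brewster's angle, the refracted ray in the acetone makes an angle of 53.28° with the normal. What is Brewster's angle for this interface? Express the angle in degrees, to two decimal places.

At Brewster's angle the reflected and refracted rays are perpendicular, so θ_B + θ_t = 90°.
θ_B = 90° − 53.28° = 36.72°.

θ_B ≈ 36.72°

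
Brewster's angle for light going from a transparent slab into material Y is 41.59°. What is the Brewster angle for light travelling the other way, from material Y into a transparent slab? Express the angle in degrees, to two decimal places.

θ_B' ≈ 48.41°

tan θ_B' = n₁/n₂ = 1/tan θ_B, so θ_B' = 90° − θ_B.
θ_B' = 90° − 41.59° = 48.41°.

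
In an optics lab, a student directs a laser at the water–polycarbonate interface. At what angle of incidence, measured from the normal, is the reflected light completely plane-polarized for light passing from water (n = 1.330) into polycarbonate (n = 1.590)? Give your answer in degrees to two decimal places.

Here n₂/n₁ = 1.590/1.330 = 1.1955, and Brewster's law gives tan θ_B = n₂/n₁.
So θ_B = arctan 1.1955 = 50.09°.

θ_B ≈ 50.09°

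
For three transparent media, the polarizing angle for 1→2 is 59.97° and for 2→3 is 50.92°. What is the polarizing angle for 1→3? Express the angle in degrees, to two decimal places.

θ_B ≈ 64.85°

Each Brewster angle gives a ratio: n₂/n₁ = tan 59.97° = 1.7300, n₃/n₂ = tan 50.92° = 1.2314.
n₃/n₁ = 2.1302. Then tan θ_B(1→3) = n₃/n₁, so θ_B(1→3) = arctan(2.1302) = 64.85°.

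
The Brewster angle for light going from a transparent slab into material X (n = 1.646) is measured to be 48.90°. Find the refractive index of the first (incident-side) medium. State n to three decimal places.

n ≈ 1.436

Brewster's law: tan θ_B = n₂/n₁ (light incident in a transparent slab, refracted into material X).
n₁ = n₂ / tan θ_B = 1.646 / tan 48.90° = 1.436.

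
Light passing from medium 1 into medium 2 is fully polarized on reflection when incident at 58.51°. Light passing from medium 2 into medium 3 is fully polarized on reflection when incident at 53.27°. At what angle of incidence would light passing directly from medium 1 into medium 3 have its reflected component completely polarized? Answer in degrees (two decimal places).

θ_B ≈ 65.44°

tan θ_B(1→2) = n₂/n₁ = tan 58.51° = 1.6325.
tan θ_B(2→3) = n₃/n₂ = tan 53.27° = 1.3401.
Multiplying, n₃/n₁ = 1.6325 × 1.3401 = 2.1878, and θ_B(1→3) = arctan 2.1878 = 65.44°.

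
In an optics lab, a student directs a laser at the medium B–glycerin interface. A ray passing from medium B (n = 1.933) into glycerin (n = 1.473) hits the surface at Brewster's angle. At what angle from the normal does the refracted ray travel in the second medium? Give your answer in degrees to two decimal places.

θ_B = arctan(n₂/n₁) = arctan(1.473/1.933) = 37.31°.
At Brewster's angle the reflected and refracted rays are perpendicular, so θ_t = 90° − θ_B = 90° − 37.31° = 52.69°.

θ_t ≈ 52.69°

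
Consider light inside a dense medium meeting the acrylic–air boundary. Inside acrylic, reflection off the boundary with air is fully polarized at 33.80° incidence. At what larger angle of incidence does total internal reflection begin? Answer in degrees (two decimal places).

tan θ_B = n₂/n₁ = tan 33.80° = 0.6694.
Total internal reflection: sin θ_c = n₂/n₁ = 0.6694.
θ_c = arcsin(0.6694) = 42.02°.

θ_c ≈ 42.02°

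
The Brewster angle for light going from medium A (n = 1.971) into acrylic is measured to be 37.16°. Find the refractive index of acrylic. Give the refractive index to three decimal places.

Full polarization of the reflected beam means tan θ_B = n₂/n₁, where n₁ is the incident medium (medium A).
n₂ = n₁ tan θ_B = 1.971 × tan 37.16° = 1.494.

n ≈ 1.494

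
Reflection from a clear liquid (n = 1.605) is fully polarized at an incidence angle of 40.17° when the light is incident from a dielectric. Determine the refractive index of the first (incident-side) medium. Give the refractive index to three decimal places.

At Brewster's angle, tan θ_B = n₂/n₁ with n₁ on the incident side (a dielectric) and n₂ on the transmitted side (a clear liquid).
n₁ = n₂ / tan θ_B = 1.605 / tan 40.17° = 1.901.

n ≈ 1.901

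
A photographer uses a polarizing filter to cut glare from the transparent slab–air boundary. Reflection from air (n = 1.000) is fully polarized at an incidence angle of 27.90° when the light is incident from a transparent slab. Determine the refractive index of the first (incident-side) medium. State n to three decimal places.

At the Brewster angle, tan θ_B = n₂/n₁ with n₁ on the incident side (a transparent slab) and n₂ on the transmitted side (air).
n₁ = n₂ / tan θ_B = 1.000 / tan 27.90° = 1.889.

n ≈ 1.889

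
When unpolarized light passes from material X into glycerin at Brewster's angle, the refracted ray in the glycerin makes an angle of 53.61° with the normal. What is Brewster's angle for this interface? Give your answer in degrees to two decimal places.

θ_B ≈ 36.39°

Since the reflected and refracted rays are at right angles at the polarizing angle, θ_B + θ_t = 90°.
So θ_B = 90° − θ_t = 90° − 53.61° = 36.39°.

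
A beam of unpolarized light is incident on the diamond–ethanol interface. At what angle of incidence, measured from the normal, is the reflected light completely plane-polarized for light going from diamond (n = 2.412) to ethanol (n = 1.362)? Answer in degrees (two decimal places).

θ_B ≈ 29.45°

Here n₂/n₁ = 1.362/2.412 = 0.5647, and Brewster's law gives tan θ_B = n₂/n₁. Taking the arctangent, θ_B = 29.45°.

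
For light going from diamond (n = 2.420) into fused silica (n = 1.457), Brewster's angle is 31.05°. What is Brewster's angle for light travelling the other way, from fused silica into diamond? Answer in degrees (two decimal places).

tan θ_B' = n₁/n₂ = 1/tan θ_B, so θ_B' = 90° − θ_B.
θ_B' = 90° − 31.05° = 58.95°.

θ_B' ≈ 58.95°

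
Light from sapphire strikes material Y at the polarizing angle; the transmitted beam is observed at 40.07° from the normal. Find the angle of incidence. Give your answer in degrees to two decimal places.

θ_B ≈ 49.93°

Brewster's condition makes the reflected and refracted beams perpendicular: θ_B + θ_t = 90°.
So θ_B = 90° − θ_t = 90° − 40.07° = 49.93°.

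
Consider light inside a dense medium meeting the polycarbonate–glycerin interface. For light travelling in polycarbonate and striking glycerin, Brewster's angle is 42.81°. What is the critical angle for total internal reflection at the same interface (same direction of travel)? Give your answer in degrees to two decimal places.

θ_c ≈ 67.87°

tan θ_B = n₂/n₁ = tan 42.81° = 0.9263.
Total internal reflection: sin θ_c = n₂/n₁ = 0.9263.
θ_c = arcsin(0.9263) = 67.87°.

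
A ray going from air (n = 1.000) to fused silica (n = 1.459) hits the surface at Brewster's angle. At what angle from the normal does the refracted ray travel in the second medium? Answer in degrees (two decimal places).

θ_t ≈ 34.43°

tan θ_B = n₂/n₁ = 1.459/1.000 = 1.4590, so θ_B = 55.57°.
The refracted ray is perpendicular to the reflected ray, so θ_t = 90° − θ_B = 34.43°.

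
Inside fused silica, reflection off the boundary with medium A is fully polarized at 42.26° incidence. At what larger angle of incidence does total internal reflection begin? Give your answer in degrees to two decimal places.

tan θ_B = n₂/n₁ = tan 42.26° = 0.9087.
Total internal reflection: sin θ_c = n₂/n₁ = 0.9087.
θ_c = arcsin(0.9087) = 65.32°.

θ_c ≈ 65.32°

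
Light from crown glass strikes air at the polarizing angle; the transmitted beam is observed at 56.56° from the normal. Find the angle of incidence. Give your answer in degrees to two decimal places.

Brewster's condition makes the reflected and refracted beams perpendicular: θ_B + θ_t = 90°.
θ_B = 90° − 56.56° = 33.44°.

θ_B ≈ 33.44°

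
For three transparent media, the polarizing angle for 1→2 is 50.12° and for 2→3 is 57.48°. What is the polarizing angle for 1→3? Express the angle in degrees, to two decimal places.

n₂/n₁ = tan 50.12° = 1.1968 and n₃/n₂ = tan 57.48° = 1.5685.
Multiplying, n₃/n₁ = 1.1968 × 1.5685 = 1.8772, and θ_B(1→3) = arctan 1.8772 = 61.96°.

θ_B ≈ 61.96°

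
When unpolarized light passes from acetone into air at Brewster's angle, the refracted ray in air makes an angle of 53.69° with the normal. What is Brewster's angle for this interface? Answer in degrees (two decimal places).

θ_B ≈ 36.31°

At Brewster's angle the reflected and refracted rays are perpendicular, so θ_B + θ_t = 90°.
θ_B = 90° − 53.69° = 36.31°.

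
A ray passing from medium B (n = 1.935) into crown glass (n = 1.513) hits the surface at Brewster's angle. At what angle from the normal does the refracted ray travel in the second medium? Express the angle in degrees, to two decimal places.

θ_B = arctan(n₂/n₁) = arctan(1.513/1.935) = 38.02°.
The refracted ray is perpendicular to the reflected ray, so θ_t = 90° − θ_B = 51.98°.

θ_t ≈ 51.98°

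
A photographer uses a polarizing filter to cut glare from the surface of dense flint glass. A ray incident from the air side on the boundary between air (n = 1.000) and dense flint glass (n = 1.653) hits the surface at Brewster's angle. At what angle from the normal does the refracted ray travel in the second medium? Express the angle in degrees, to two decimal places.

First find Brewster's angle: tan θ_B = 1.653/1.000 = 1.6530, giving θ_B = 58.83°.
Since θ_B + θ_t = 90° at Brewster incidence, θ_t = 90° − 58.83° = 31.17°.

θ_t ≈ 31.17°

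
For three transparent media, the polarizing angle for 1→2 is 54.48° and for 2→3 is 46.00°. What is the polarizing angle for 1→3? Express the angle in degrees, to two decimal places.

θ_B ≈ 55.42°

tan θ_B(1→2) = n₂/n₁ = tan 54.48° = 1.4009.
tan θ_B(2→3) = n₃/n₂ = tan 46.00° = 1.0355.
n₃/n₁ = 1.4507. Then tan θ_B(1→3) = n₃/n₁, so θ_B(1→3) = arctan(1.4507) = 55.42°.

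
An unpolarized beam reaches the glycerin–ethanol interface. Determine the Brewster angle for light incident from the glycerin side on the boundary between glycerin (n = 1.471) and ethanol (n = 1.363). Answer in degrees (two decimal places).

θ_B ≈ 42.82°

Brewster's condition: tan θ_B = n₂/n₁ = 1.363/1.471 = 0.9266.
θ_B = arctan(0.9266) = 42.82°.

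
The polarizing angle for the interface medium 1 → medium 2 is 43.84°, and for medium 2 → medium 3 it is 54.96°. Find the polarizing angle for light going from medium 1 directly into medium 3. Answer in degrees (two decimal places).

n₂/n₁ = tan 43.84° = 0.9603 and n₃/n₂ = tan 54.96° = 1.4260.
So n₃/n₁ = (n₂/n₁)(n₃/n₂) = 0.9603 × 1.4260 = 1.3694.
θ_B(1→3) = arctan(1.3694) = 53.86°.

θ_B ≈ 53.86°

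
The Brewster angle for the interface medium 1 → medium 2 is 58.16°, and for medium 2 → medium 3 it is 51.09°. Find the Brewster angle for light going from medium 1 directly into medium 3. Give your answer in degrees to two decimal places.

θ_B ≈ 63.38°

tan θ_B(1→2) = n₂/n₁ = tan 58.16° = 1.6103.
tan θ_B(2→3) = n₃/n₂ = tan 51.09° = 1.2389.
So n₃/n₁ = (n₂/n₁)(n₃/n₂) = 1.6103 × 1.2389 = 1.9950.
θ_B(1→3) = arctan(1.9950) = 63.38°.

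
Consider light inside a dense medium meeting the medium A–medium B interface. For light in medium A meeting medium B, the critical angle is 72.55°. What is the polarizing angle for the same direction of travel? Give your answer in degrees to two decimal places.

sin θ_c = n₂/n₁, so n₂/n₁ = sin 72.55° = 0.9540.
Brewster: tan θ_B = n₂/n₁ = 0.9540.
θ_B = arctan(0.9540) = 43.65°.

θ_B ≈ 43.65°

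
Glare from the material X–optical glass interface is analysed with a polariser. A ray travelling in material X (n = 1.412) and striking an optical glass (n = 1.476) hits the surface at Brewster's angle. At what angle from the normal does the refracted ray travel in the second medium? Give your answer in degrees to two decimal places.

tan θ_B = n₂/n₁ = 1.476/1.412 = 1.0453, so θ_B = 46.27°.
At Brewster's angle the reflected and refracted rays are perpendicular, so θ_t = 90° − θ_B = 90° − 46.27° = 43.73°.

θ_t ≈ 43.73°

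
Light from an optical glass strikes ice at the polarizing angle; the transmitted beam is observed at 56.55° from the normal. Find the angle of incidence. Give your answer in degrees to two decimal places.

Since the reflected and refracted rays are at right angles at the polarizing angle, θ_B + θ_t = 90°.
θ_B = 90° − 56.55° = 33.45°.

θ_B ≈ 33.45°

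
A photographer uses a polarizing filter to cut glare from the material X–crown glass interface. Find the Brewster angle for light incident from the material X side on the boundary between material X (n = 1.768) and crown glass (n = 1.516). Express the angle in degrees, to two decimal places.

The reflected p-component vanishes when tan θ_B = n₂/n₁.
Here n₂/n₁ = 1.516/1.768 = 0.8575, and Brewster's law gives tan θ_B = n₂/n₁.
θ_B = arctan(0.8575) = 40.61°.

θ_B ≈ 40.61°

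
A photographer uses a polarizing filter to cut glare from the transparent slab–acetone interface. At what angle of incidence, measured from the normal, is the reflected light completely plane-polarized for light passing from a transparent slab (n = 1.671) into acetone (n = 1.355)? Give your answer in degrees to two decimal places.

θ_B ≈ 39.04°

tan θ_B = n₂/n₁ = 1.355/1.671 = 0.8109.
θ_B = arctan(0.8109) = 39.04°.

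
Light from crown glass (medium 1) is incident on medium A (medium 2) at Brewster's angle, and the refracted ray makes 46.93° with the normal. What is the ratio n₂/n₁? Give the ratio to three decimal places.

At Brewster incidence θ_B = 90° − θ_t = 90° − 46.93° = 43.07°.
tan θ_B = n₂/n₁, so n₂/n₁ = tan 43.07° = 0.935.

n₂/n₁ ≈ 0.935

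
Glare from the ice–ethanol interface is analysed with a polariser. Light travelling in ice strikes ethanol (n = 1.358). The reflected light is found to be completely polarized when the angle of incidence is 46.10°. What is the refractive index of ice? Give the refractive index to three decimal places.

Brewster's law: tan θ_B = n₂/n₁ (light incident in ice, refracted into ethanol).
n₁ = n₂ / tan θ_B = 1.358 / tan 46.10° = 1.307.

n ≈ 1.307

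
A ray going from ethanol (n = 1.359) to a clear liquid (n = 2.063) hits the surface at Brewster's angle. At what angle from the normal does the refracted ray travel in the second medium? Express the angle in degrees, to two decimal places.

θ_t ≈ 33.37°

First find Brewster's angle: tan θ_B = 2.063/1.359 = 1.5180, giving θ_B = 56.63°.
The refracted ray is perpendicular to the reflected ray, so θ_t = 90° − θ_B = 33.37°.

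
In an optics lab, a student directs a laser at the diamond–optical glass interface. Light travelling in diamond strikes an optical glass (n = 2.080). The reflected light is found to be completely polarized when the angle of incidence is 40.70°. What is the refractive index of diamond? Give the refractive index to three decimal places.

At the Brewster angle, tan θ_B = n₂/n₁ with n₁ on the incident side (diamond) and n₂ on the transmitted side (an optical glass).
n₁ = n₂ / tan θ_B = 2.080 / tan 40.70° = 2.418.

n ≈ 2.418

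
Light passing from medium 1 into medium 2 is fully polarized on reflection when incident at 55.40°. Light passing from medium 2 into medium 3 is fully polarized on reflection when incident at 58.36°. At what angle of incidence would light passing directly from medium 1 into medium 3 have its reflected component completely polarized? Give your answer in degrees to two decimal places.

tan θ_B(1→2) = n₂/n₁ = tan 55.40° = 1.4496.
tan θ_B(2→3) = n₃/n₂ = tan 58.36° = 1.6229.
n₃/n₁ = 2.3526. Then tan θ_B(1→3) = n₃/n₁, so θ_B(1→3) = arctan(2.3526) = 66.97°.

θ_B ≈ 66.97°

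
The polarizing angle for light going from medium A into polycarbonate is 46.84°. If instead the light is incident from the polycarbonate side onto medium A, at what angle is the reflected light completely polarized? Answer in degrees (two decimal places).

θ_B' ≈ 43.16°

Reversing the direction swaps n₁ and n₂, so tan θ_B' = 1/tan θ_B and θ_B' = 90° − θ_B.
Hence θ_B' = 90° − 46.84° = 43.16°.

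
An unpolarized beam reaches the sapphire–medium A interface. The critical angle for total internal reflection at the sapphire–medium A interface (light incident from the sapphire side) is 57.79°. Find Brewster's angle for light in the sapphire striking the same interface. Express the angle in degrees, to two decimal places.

n₂/n₁ = sin θ_c = sin 57.79° = 0.8461.
tan θ_B equals the same ratio, so θ_B = arctan(0.8461) = 40.23°.

θ_B ≈ 40.23°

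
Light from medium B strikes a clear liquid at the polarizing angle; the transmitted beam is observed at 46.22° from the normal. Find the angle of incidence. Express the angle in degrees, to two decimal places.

At Brewster's angle the reflected and refracted rays are perpendicular, so θ_B + θ_t = 90°.
So θ_B = 90° − θ_t = 90° − 46.22° = 43.78°.

θ_B ≈ 43.78°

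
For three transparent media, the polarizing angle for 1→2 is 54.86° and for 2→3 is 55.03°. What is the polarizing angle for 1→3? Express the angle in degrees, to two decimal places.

θ_B ≈ 63.79°

n₂/n₁ = tan 54.86° = 1.4207 and n₃/n₂ = tan 55.03° = 1.4297.
n₃/n₁ = 2.0313. Then tan θ_B(1→3) = n₃/n₁, so θ_B(1→3) = arctan(2.0313) = 63.79°.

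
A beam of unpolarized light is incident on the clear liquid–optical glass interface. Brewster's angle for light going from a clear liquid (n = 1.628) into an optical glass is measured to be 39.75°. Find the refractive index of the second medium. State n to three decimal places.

Brewster's law: tan θ_B = n₂/n₁ (light incident in a clear liquid, refracted into an optical glass).
n₂ = n₁ tan θ_B = 1.628 × tan 39.75° = 1.354.

n ≈ 1.354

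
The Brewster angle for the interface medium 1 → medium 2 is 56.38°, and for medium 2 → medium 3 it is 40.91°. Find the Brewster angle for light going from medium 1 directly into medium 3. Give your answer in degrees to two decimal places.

tan θ_B(1→2) = n₂/n₁ = tan 56.38° = 1.5040.
tan θ_B(2→3) = n₃/n₂ = tan 40.91° = 0.8665.
So n₃/n₁ = (n₂/n₁)(n₃/n₂) = 1.5040 × 0.8665 = 1.3032.
θ_B(1→3) = arctan(1.3032) = 52.50°.

θ_B ≈ 52.50°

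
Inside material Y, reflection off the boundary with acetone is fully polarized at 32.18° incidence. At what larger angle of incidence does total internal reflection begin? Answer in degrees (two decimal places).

From Brewster, n₂/n₁ = tan θ_B = tan 32.18° = 0.6292.
Then sin θ_c = n₂/n₁ = 0.6292, so θ_c = arcsin 0.6292 = 38.99°.

θ_c ≈ 38.99°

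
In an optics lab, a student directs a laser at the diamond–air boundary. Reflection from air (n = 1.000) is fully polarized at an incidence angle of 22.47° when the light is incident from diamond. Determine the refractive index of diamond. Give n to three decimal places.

Brewster's law: tan θ_B = n₂/n₁ (light incident in diamond, refracted into air).
n₁ = n₂ / tan θ_B = 1.000 / tan 22.47° = 2.418.

n ≈ 2.418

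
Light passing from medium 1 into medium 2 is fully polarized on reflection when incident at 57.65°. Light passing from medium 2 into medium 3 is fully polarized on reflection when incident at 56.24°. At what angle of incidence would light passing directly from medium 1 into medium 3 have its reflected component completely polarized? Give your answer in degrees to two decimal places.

Each Brewster angle gives a ratio: n₂/n₁ = tan 57.65° = 1.5788, n₃/n₂ = tan 56.24° = 1.4960.
So n₃/n₁ = (n₂/n₁)(n₃/n₂) = 1.5788 × 1.4960 = 2.3619.
θ_B(1→3) = arctan(2.3619) = 67.05°.

θ_B ≈ 67.05°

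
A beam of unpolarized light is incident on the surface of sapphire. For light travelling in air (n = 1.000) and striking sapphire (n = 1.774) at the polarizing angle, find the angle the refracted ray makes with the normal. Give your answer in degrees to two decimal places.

θ_t ≈ 29.41°

tan θ_B = n₂/n₁ = 1.774/1.000 = 1.7740, so θ_B = 60.59°.
Since θ_B + θ_t = 90° at Brewster incidence, θ_t = 90° − 60.59° = 29.41°.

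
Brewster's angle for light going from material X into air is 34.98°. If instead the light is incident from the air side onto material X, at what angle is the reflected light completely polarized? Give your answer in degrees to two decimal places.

θ_B' ≈ 55.02°

Reversing the direction swaps n₁ and n₂, so tan θ_B' = 1/tan θ_B and θ_B' = 90° − θ_B.
Hence θ_B' = 90° − 34.98° = 55.02°.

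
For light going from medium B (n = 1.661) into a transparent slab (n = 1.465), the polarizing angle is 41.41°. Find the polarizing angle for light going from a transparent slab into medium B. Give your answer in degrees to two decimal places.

tan θ_B' = n₁/n₂ = 1/tan θ_B, so θ_B' = 90° − θ_B.
θ_B' = 90° − 41.41° = 48.59°.

θ_B' ≈ 48.59°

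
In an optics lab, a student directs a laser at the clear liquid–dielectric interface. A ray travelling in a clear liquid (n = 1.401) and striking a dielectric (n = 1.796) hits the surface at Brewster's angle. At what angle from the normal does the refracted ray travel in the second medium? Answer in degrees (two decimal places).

First find Brewster's angle: tan θ_B = 1.796/1.401 = 1.2819, giving θ_B = 52.04°.
At Brewster's angle the reflected and refracted rays are perpendicular, so θ_t = 90° − θ_B = 90° − 52.04° = 37.96°.

θ_t ≈ 37.96°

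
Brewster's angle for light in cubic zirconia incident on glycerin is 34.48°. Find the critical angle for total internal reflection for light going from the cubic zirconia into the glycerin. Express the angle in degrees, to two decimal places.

tan θ_B = n₂/n₁ = tan 34.48° = 0.6868.
Total internal reflection: sin θ_c = n₂/n₁ = 0.6868.
θ_c = arcsin(0.6868) = 43.37°.

θ_c ≈ 43.37°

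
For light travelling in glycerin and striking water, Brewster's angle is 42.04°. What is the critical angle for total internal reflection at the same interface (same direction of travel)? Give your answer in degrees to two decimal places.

tan θ_B = n₂/n₁ = tan 42.04° = 0.9017.
Total internal reflection: sin θ_c = n₂/n₁ = 0.9017.
θ_c = arcsin(0.9017) = 64.38°.

θ_c ≈ 64.38°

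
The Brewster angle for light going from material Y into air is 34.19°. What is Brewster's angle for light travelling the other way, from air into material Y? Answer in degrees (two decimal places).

Reversing the direction swaps n₁ and n₂, so tan θ_B' = 1/tan θ_B and θ_B' = 90° − θ_B.
Hence θ_B' = 90° − 34.19° = 55.81°.

θ_B' ≈ 55.81°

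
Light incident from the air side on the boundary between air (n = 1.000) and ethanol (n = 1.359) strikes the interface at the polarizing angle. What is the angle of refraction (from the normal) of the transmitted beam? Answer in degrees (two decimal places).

tan θ_B = n₂/n₁ = 1.359/1.000 = 1.3590, so θ_B = 53.65°.
At Brewster's angle the reflected and refracted rays are perpendicular, so θ_t = 90° − θ_B = 90° − 53.65° = 36.35°.

θ_t ≈ 36.35°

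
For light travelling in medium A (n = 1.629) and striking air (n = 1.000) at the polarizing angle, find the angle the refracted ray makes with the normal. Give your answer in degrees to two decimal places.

θ_t ≈ 58.46°

θ_B = arctan(n₂/n₁) = arctan(1.000/1.629) = 31.54°.
At Brewster's angle the reflected and refracted rays are perpendicular, so θ_t = 90° − θ_B = 90° − 31.54° = 58.46°.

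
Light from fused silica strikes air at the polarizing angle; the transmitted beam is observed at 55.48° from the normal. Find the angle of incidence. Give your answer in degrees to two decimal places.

θ_B ≈ 34.52°

At Brewster's angle the reflected and refracted rays are perpendicular, so θ_B + θ_t = 90°.
So θ_B = 90° − θ_t = 90° − 55.48° = 34.52°.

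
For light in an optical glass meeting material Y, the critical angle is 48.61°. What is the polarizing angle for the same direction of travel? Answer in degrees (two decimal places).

n₂/n₁ = sin θ_c = sin 48.61° = 0.7502.
tan θ_B equals the same ratio, so θ_B = arctan(0.7502) = 36.88°.

θ_B ≈ 36.88°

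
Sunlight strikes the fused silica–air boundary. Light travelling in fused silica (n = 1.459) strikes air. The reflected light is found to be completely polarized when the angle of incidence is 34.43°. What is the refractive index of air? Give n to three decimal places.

n ≈ 1.000

Full polarization of the reflected beam means tan θ_B = n₂/n₁, where n₁ is the incident medium (fused silica).
n₂ = n₁ tan θ_B = 1.459 × tan 34.43° = 1.000.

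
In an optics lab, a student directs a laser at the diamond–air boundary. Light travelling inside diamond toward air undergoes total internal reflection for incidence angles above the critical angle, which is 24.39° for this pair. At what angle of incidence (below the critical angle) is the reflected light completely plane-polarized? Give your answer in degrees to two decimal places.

n₂/n₁ = sin θ_c = sin 24.39° = 0.4129.
tan θ_B equals the same ratio, so θ_B = arctan(0.4129) = 22.44°.

θ_B ≈ 22.44°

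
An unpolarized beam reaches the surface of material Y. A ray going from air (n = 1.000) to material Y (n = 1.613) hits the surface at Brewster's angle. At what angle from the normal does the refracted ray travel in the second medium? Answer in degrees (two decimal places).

θ_t ≈ 31.80°

θ_B = arctan(n₂/n₁) = arctan(1.613/1.000) = 58.20°.
Since θ_B + θ_t = 90° at Brewster incidence, θ_t = 90° − 58.20° = 31.80°.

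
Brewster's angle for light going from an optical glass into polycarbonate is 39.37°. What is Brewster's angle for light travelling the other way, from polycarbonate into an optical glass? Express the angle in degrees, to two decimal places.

θ_B' ≈ 50.63°

The two Brewster angles are complementary: θ_B' = 90° − θ_B = 90° − 39.37° = 50.63°.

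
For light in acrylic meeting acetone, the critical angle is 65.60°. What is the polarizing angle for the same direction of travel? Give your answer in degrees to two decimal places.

θ_B ≈ 42.32°

At the critical angle sin θ_c = n₂/n₁, giving n₂/n₁ = sin 65.60° = 0.9107.
Then tan θ_B = n₂/n₁ = 0.9107, so θ_B = arctan 0.9107 = 42.32°.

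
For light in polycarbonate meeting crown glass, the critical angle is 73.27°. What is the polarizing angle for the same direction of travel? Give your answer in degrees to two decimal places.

θ_B ≈ 43.76°

sin θ_c = n₂/n₁, so n₂/n₁ = sin 73.27° = 0.9577.
Brewster: tan θ_B = n₂/n₁ = 0.9577.
θ_B = arctan(0.9577) = 43.76°.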